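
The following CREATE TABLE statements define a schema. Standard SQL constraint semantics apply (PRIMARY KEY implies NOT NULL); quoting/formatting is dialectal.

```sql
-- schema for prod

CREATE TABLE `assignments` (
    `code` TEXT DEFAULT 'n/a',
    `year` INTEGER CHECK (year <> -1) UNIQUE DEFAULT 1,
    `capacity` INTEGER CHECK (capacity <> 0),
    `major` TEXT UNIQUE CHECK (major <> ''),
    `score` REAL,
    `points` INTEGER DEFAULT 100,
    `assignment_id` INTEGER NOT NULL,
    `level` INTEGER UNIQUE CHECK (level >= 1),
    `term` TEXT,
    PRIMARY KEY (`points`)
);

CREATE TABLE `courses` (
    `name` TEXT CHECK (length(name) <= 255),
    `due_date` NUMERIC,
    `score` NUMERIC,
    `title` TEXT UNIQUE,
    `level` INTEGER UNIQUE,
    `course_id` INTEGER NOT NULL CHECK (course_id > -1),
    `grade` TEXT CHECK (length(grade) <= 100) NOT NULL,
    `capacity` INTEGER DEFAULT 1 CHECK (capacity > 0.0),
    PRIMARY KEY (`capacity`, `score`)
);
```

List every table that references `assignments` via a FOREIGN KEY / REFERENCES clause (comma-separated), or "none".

No REFERENCES clause anywhere in the schema names assignments.

none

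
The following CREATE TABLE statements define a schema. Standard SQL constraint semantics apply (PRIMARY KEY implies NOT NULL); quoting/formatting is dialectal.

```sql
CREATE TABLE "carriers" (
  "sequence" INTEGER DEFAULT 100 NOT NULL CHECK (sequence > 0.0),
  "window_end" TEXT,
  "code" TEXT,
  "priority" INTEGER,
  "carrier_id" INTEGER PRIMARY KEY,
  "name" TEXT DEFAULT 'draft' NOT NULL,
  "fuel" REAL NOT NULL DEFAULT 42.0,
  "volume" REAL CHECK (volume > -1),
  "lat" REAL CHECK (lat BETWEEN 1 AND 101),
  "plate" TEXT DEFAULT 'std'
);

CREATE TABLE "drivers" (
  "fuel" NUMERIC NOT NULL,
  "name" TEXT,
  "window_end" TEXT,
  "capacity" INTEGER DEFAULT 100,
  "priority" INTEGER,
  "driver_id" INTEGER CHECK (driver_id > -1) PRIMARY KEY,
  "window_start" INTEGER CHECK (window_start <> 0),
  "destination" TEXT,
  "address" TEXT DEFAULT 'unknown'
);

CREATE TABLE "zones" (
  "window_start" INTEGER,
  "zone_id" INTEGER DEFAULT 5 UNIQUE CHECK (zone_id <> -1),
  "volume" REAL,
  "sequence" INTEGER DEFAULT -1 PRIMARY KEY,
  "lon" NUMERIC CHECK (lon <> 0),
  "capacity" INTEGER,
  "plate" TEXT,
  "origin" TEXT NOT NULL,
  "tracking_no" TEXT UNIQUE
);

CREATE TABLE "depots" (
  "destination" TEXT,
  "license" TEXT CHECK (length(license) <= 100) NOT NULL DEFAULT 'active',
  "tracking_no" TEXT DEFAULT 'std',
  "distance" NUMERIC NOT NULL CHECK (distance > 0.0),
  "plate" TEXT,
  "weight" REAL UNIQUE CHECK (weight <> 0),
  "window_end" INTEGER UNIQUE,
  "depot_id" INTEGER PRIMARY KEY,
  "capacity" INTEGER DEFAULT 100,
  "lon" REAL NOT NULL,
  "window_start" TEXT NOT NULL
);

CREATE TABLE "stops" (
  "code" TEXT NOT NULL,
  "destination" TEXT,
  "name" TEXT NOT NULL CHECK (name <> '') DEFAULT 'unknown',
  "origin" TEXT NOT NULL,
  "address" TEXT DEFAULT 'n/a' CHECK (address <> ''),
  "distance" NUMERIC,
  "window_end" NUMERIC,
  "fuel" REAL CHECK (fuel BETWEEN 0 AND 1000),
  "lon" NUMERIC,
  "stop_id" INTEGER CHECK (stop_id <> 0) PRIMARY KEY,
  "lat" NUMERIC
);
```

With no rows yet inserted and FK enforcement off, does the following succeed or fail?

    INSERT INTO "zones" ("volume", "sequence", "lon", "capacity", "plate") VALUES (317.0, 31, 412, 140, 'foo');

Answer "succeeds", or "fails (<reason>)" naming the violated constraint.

fails (NOT NULL on origin)

origin is omitted from the column list and has no DEFAULT, so it would receive NULL.
But origin is declared NOT NULL.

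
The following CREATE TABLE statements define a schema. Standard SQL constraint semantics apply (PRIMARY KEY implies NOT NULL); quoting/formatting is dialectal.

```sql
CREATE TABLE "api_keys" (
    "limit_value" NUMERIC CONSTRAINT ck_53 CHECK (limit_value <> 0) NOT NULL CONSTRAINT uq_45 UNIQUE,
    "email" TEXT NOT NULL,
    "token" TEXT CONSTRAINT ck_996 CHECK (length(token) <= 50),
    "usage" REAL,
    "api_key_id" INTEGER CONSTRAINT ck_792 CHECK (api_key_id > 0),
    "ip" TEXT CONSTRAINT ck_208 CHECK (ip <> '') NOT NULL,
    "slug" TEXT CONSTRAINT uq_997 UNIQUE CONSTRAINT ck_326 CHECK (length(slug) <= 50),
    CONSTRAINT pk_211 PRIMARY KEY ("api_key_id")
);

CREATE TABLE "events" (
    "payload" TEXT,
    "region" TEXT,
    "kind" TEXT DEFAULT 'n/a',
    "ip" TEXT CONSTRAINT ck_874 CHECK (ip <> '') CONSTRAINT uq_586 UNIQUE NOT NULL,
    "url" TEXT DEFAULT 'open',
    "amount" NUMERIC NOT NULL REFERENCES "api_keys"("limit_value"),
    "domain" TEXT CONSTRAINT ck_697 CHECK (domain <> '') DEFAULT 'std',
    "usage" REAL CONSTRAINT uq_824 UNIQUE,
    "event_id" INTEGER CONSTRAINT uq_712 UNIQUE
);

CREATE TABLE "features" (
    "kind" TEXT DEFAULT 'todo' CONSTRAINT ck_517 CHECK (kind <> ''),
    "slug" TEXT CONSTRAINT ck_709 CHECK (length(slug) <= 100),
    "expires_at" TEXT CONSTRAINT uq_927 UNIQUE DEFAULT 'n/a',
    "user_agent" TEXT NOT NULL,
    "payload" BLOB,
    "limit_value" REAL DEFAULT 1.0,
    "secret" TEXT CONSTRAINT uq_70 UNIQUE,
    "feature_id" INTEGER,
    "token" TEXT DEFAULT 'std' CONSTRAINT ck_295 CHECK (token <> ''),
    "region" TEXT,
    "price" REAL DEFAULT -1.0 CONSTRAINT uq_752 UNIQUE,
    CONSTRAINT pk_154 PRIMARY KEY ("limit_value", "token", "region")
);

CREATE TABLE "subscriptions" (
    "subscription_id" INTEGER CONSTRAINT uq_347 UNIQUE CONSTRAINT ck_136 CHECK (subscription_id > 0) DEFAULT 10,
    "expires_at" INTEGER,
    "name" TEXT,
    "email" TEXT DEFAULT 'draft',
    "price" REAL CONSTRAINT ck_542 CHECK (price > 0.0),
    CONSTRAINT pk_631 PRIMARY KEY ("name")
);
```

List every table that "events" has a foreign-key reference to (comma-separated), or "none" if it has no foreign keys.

api_keys

- amount REFERENCES api_keys(limit_value).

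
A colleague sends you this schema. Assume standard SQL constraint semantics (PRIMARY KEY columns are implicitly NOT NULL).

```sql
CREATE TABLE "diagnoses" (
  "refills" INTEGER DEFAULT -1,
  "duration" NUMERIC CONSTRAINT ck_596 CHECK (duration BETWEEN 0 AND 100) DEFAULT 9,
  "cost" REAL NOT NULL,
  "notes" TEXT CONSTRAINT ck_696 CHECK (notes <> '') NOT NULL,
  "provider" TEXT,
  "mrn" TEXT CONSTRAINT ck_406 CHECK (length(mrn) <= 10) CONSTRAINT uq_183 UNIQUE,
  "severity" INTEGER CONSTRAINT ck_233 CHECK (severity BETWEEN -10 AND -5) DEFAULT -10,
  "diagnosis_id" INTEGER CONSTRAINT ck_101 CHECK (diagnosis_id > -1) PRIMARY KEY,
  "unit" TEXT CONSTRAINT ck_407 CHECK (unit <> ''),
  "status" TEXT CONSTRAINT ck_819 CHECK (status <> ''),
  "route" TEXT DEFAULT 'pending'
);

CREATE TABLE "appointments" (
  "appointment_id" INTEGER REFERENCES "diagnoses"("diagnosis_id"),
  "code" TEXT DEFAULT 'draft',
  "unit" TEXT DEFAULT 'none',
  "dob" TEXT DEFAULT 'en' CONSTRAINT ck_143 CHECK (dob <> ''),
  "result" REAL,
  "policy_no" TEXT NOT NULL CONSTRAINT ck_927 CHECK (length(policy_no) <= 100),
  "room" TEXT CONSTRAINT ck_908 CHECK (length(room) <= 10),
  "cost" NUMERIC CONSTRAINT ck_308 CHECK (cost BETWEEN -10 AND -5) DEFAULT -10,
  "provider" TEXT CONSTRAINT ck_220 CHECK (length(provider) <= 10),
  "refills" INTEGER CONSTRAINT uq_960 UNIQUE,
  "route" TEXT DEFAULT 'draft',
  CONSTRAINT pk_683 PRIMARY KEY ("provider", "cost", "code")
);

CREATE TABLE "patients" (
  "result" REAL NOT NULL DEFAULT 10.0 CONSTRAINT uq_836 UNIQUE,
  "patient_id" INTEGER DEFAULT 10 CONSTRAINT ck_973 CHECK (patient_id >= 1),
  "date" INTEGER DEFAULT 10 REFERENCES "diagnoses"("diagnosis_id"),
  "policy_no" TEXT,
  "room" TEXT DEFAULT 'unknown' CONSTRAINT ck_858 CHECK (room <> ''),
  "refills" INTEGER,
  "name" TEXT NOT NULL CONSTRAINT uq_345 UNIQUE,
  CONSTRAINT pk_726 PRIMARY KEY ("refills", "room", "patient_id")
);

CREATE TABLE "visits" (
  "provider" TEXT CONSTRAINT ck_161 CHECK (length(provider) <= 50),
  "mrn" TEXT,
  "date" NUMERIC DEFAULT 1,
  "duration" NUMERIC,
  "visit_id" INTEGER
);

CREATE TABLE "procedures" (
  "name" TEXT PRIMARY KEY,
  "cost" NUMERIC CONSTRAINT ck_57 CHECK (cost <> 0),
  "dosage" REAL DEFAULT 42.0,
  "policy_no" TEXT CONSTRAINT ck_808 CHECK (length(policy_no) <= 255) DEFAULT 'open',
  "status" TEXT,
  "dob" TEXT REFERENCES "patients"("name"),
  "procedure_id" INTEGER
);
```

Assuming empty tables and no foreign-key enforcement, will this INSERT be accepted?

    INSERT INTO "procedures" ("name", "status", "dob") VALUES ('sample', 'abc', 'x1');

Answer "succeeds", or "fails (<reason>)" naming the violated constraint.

succeeds

NOT NULL columns: name is supplied.
No constraint is violated.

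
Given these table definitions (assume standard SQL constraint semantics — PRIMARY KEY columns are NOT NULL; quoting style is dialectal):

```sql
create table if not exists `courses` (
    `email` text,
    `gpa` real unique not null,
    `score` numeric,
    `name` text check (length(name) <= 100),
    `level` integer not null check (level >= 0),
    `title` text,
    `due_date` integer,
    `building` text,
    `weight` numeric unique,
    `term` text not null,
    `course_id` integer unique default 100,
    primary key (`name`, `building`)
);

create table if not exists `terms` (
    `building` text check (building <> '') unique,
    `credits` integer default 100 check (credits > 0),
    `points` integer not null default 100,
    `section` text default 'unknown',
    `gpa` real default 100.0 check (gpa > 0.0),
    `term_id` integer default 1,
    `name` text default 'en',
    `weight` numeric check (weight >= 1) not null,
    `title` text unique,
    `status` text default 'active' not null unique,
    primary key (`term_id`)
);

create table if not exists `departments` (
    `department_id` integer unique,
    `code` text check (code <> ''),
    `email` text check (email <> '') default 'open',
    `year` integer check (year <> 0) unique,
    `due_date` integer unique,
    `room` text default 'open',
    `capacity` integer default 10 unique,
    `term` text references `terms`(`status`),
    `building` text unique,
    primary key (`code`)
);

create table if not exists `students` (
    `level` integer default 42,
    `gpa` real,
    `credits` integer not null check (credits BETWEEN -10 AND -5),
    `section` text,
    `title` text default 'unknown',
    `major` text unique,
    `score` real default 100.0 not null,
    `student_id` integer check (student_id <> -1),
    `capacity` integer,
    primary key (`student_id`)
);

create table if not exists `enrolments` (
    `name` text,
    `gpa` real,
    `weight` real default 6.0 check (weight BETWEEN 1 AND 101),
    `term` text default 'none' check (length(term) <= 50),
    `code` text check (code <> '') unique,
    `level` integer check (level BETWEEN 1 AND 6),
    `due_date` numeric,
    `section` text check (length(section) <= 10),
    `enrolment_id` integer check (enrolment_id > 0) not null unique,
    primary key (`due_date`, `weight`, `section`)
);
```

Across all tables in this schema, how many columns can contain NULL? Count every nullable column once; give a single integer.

31

courses: 6 nullable (email, score, title, due_date, weight, course_id — PK (name, building) and explicit NOT NULL columns excluded).
terms: 6 nullable (building, credits, section, gpa, name, title — PK (term_id) and explicit NOT NULL columns excluded).
departments: 8 nullable (department_id, email, year, due_date, room, capacity, term, building — PK (code) and explicit NOT NULL columns excluded).
students: 6 nullable (level, gpa, section, title, major, capacity — PK (student_id) and explicit NOT NULL columns excluded).
enrolments: 5 nullable (name, gpa, term, code, level — PK (due_date, weight, section) and explicit NOT NULL columns excluded).
Total: 6 + 6 + 8 + 6 + 5 = 31.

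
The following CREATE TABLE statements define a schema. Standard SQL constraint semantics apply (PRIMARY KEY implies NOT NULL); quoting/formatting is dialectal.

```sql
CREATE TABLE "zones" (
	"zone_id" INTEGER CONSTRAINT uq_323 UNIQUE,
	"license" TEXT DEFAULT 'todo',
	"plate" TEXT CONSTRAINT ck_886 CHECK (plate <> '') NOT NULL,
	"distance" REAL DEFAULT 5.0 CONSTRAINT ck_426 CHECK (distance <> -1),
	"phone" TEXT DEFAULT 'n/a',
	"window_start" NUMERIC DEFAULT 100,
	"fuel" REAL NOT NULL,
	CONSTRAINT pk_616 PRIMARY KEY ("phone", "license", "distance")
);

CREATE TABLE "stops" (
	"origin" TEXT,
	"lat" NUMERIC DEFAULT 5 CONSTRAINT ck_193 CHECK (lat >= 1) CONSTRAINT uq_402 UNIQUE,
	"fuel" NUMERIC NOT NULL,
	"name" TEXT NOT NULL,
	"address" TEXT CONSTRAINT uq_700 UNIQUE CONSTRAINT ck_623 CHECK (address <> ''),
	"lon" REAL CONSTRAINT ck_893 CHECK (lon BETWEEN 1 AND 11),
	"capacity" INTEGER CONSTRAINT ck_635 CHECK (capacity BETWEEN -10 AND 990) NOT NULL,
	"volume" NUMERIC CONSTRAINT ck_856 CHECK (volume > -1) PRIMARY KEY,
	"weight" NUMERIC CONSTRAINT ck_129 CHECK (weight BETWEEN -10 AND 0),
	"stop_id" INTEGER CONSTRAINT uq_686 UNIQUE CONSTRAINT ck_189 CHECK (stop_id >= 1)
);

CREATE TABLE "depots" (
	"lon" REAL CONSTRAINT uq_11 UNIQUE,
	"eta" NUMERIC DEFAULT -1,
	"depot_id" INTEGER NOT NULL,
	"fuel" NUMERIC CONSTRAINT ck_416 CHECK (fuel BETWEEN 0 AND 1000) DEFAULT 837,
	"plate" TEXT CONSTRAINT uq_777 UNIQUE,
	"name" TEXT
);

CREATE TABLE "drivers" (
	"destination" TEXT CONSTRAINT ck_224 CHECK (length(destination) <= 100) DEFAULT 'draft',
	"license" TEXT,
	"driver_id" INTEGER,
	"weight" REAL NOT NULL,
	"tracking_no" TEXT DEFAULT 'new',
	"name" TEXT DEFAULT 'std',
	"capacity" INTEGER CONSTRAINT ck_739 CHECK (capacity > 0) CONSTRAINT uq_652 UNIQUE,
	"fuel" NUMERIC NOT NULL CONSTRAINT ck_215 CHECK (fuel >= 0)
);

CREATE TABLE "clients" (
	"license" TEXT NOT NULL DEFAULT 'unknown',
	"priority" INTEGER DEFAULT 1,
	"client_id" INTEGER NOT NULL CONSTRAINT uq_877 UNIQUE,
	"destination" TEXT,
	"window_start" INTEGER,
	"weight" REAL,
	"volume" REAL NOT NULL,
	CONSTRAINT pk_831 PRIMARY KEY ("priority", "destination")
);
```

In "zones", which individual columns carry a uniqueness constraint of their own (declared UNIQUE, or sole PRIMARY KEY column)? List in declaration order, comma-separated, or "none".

- zone_id: declared UNIQUE → unique.
- license: part of a composite PRIMARY KEY — only the tuple is unique, not this column on its own.
- plate: no UNIQUE or single-column PK constraint.
- distance: part of a composite PRIMARY KEY — only the tuple is unique, not this column on its own.
- phone: part of a composite PRIMARY KEY — only the tuple is unique, not this column on its own.
- window_start: no UNIQUE or single-column PK constraint.
- fuel: no UNIQUE or single-column PK constraint.

zone_id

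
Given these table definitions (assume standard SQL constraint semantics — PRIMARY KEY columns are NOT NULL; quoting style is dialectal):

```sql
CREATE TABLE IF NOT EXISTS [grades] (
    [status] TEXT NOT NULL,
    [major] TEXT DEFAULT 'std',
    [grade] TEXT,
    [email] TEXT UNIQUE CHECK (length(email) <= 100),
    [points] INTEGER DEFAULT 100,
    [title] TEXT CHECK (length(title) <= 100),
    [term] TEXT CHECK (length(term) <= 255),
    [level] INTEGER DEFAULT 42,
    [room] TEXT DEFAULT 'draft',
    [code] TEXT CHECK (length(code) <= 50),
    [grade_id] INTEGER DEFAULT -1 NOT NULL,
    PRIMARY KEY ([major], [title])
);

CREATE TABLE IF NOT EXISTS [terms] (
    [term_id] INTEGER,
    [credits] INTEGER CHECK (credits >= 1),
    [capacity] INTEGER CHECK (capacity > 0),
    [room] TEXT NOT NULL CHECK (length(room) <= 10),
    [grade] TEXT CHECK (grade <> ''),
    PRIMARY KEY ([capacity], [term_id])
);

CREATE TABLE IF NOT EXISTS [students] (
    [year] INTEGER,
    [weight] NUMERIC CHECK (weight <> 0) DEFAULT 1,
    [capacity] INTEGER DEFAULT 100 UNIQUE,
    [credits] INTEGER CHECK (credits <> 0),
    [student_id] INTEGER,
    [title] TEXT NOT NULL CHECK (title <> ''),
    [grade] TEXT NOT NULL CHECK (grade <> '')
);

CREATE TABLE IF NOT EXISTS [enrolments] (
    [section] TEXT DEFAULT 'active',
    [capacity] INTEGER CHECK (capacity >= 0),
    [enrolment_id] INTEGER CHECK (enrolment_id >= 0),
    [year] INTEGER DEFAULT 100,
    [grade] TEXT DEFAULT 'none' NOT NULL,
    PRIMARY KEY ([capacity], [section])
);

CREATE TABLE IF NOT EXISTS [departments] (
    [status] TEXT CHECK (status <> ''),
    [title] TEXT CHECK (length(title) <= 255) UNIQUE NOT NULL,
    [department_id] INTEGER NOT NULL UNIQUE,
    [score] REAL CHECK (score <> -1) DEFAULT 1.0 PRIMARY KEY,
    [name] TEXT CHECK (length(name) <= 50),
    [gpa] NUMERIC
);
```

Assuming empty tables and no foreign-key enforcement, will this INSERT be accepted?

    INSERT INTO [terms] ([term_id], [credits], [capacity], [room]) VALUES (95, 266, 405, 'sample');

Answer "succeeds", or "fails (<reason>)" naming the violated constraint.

succeeds

NOT NULL columns: capacity is supplied; room is supplied; term_id is supplied.
CHECK constraints: 266 satisfies (credits >= 1); 405 satisfies (capacity > 0); 'sample' satisfies (length(room) <= 10).
No constraint is violated.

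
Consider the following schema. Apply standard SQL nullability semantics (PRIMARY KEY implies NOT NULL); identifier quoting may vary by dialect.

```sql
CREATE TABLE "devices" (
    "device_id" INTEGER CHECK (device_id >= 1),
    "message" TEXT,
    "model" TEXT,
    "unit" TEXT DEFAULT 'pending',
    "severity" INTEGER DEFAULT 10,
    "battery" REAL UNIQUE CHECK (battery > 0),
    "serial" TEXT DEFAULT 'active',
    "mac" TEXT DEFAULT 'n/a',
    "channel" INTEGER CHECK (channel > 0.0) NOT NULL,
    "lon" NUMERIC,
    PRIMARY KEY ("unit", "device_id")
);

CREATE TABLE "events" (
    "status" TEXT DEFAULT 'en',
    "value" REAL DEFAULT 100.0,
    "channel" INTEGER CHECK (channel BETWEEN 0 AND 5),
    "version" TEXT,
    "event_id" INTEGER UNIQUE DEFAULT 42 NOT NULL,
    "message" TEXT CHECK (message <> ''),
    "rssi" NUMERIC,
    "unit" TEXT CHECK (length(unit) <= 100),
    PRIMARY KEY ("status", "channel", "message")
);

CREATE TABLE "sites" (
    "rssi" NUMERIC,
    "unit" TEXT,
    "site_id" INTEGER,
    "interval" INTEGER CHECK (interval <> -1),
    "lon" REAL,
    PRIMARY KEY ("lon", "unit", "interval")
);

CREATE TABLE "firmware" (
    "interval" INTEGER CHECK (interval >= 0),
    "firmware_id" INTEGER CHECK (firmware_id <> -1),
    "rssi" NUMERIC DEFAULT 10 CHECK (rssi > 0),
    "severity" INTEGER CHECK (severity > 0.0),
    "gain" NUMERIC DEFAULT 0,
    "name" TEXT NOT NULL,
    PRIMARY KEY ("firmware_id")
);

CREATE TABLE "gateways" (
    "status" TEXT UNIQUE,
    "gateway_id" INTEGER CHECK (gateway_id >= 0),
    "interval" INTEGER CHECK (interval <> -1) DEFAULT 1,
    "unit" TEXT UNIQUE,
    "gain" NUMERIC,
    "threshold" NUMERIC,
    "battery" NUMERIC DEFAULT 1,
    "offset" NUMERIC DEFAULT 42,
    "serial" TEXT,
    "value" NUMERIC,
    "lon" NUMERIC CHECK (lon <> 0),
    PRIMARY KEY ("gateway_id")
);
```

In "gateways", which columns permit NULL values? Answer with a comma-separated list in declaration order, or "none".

status, interval, unit, gain, threshold, battery, offset, serial, value, lon

- status: UNIQUE does not imply NOT NULL → nullable.
- gateway_id: part of the PRIMARY KEY, which implies NOT NULL → not nullable.
- interval: CHECK does not forbid NULL (a CHECK constraint passes when its expression is NULL) → nullable.
- unit: UNIQUE does not imply NOT NULL → nullable.
- gain: no NOT NULL constraint applies → nullable.
- threshold: no NOT NULL constraint applies → nullable.
- battery: DEFAULT only fills an omitted column; an explicit NULL is still allowed → nullable.
- offset: DEFAULT only fills an omitted column; an explicit NULL is still allowed → nullable.
- serial: no NOT NULL constraint applies → nullable.
- value: no NOT NULL constraint applies → nullable.
- lon: CHECK does not forbid NULL (a CHECK constraint passes when its expression is NULL) → nullable.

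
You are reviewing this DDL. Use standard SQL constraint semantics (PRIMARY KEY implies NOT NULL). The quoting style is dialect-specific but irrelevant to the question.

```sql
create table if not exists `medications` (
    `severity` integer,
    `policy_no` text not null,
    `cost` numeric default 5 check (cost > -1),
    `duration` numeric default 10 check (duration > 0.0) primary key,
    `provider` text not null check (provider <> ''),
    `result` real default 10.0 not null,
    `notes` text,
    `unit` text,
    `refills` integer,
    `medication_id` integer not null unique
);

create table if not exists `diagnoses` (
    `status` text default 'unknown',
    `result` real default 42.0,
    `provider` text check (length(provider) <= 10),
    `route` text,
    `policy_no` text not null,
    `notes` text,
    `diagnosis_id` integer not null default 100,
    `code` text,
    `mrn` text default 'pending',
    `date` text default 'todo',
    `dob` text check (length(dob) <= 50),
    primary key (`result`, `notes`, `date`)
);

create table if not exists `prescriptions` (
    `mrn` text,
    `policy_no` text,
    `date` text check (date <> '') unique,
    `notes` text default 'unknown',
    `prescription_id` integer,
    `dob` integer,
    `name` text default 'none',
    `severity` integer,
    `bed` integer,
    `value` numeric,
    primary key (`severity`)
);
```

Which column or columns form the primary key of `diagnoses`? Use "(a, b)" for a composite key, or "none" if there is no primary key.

(result, notes, date)

A table-level PRIMARY KEY clause names 3 columns: result, notes, date.
This is a composite key — the combination is unique, not each column individually.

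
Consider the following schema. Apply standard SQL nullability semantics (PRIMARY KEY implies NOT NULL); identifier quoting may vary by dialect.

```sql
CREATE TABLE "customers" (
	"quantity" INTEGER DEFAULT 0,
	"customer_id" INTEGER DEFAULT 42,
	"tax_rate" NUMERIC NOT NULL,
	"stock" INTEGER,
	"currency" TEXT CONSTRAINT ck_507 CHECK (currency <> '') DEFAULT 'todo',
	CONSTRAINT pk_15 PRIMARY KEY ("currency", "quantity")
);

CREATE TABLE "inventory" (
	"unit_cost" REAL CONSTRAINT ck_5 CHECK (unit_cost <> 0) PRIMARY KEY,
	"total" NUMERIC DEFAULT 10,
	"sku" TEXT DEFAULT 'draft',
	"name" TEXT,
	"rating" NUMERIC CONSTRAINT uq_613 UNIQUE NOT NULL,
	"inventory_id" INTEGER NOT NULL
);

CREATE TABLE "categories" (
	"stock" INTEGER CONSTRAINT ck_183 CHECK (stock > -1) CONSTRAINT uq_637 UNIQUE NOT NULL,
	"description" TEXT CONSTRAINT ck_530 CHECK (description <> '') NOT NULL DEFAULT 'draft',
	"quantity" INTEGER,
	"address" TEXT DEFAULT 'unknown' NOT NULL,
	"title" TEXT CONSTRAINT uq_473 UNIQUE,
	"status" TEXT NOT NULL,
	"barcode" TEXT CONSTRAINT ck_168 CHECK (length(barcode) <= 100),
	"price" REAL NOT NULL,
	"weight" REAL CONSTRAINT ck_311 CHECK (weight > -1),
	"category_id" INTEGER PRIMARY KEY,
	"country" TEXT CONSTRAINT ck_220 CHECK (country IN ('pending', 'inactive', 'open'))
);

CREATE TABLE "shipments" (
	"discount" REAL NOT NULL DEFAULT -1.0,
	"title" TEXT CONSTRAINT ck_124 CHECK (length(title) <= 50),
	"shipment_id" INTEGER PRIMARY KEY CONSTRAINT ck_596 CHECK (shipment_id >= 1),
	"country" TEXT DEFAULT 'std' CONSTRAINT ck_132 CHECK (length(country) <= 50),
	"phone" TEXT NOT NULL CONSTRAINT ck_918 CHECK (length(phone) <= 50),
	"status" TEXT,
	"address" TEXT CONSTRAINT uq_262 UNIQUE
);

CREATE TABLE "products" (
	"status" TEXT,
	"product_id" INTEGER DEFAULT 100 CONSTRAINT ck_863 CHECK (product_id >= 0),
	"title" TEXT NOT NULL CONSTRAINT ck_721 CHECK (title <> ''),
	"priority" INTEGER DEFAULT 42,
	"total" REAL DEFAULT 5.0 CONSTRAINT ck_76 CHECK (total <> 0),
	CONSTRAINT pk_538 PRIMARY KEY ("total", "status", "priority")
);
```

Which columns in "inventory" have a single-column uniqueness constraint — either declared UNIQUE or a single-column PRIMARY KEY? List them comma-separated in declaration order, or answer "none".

- unit_cost: single-column PRIMARY KEY → unique.
- total: no UNIQUE or single-column PK constraint.
- sku: no UNIQUE or single-column PK constraint.
- name: no UNIQUE or single-column PK constraint.
- rating: declared UNIQUE → unique.
- inventory_id: no UNIQUE or single-column PK constraint.

unit_cost, rating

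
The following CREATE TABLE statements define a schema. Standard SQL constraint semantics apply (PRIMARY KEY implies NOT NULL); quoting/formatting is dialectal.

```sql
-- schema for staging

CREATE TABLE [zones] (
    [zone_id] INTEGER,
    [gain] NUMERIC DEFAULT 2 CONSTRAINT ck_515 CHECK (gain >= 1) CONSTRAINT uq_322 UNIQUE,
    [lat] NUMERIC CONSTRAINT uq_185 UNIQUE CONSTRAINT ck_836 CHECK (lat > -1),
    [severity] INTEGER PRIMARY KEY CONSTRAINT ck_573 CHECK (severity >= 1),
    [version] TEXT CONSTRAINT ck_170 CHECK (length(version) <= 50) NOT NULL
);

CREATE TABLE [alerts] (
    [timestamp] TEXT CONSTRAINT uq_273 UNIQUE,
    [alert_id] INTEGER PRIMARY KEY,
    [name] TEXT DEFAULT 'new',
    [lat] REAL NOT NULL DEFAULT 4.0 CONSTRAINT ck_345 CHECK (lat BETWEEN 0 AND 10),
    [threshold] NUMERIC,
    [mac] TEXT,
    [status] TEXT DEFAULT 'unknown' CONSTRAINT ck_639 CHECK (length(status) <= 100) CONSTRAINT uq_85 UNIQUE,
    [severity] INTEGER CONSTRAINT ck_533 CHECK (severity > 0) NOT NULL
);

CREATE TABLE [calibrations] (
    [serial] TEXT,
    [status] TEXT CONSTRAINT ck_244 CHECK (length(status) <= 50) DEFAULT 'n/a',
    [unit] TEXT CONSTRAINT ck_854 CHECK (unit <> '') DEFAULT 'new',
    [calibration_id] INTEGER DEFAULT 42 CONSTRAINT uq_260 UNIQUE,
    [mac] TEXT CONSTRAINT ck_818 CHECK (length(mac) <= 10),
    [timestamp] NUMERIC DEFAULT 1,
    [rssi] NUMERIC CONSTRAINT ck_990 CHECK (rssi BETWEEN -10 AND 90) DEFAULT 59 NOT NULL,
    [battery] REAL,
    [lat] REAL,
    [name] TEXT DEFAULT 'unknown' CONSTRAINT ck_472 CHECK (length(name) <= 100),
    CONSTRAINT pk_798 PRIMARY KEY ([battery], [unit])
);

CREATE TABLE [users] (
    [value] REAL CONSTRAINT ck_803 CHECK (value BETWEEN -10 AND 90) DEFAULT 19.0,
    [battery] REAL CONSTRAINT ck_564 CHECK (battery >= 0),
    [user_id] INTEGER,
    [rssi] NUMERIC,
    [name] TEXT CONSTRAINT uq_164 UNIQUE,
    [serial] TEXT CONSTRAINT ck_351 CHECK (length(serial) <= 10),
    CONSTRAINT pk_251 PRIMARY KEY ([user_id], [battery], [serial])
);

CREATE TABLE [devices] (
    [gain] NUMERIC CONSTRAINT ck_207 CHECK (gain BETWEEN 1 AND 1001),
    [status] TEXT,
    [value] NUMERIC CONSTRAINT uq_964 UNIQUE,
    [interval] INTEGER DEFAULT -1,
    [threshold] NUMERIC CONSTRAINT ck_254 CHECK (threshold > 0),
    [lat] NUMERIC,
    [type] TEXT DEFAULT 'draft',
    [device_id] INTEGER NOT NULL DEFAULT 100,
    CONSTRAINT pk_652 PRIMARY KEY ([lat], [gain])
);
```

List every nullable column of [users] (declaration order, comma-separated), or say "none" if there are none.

value, rssi, name

- value: CHECK does not forbid NULL (a CHECK constraint passes when its expression is NULL) → nullable.
- battery: part of the PRIMARY KEY, which implies NOT NULL → not nullable.
- user_id: part of the PRIMARY KEY, which implies NOT NULL → not nullable.
- rssi: no NOT NULL constraint applies → nullable.
- name: UNIQUE does not imply NOT NULL → nullable.
- serial: part of the PRIMARY KEY, which implies NOT NULL → not nullable.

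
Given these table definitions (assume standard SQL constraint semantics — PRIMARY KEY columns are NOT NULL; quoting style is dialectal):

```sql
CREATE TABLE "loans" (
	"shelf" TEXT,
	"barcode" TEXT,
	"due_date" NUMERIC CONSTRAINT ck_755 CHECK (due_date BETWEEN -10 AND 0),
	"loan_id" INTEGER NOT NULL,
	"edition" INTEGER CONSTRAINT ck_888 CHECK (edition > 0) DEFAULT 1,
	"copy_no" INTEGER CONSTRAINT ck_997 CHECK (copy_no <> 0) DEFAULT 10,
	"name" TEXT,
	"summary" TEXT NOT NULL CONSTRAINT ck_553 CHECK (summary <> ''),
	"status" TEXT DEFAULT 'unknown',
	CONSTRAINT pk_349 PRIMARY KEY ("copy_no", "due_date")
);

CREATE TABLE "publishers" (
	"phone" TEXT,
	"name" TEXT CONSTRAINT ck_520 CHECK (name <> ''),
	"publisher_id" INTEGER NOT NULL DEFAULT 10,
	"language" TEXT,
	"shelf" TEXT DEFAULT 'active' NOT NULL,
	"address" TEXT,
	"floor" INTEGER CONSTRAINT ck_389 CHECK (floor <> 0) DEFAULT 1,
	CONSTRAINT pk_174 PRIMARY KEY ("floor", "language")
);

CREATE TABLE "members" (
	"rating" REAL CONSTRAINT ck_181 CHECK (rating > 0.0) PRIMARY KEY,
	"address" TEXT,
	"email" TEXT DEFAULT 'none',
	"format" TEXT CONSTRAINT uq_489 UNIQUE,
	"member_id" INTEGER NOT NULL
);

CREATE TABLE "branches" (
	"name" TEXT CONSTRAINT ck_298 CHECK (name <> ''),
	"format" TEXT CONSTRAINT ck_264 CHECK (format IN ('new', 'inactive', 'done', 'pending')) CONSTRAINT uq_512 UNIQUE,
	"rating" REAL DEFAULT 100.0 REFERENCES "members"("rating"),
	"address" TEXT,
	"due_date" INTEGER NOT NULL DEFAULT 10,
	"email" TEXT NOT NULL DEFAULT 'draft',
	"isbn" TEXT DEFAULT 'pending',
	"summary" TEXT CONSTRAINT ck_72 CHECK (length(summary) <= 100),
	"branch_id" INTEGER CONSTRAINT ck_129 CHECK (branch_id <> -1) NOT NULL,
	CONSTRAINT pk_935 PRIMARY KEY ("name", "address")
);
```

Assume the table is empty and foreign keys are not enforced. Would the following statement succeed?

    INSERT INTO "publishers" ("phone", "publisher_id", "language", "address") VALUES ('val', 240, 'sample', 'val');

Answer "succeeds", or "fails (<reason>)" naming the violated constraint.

NOT NULL columns: floor defaults to 1; language is supplied; publisher_id is supplied; shelf defaults to 'active'.
No constraint is violated.

succeeds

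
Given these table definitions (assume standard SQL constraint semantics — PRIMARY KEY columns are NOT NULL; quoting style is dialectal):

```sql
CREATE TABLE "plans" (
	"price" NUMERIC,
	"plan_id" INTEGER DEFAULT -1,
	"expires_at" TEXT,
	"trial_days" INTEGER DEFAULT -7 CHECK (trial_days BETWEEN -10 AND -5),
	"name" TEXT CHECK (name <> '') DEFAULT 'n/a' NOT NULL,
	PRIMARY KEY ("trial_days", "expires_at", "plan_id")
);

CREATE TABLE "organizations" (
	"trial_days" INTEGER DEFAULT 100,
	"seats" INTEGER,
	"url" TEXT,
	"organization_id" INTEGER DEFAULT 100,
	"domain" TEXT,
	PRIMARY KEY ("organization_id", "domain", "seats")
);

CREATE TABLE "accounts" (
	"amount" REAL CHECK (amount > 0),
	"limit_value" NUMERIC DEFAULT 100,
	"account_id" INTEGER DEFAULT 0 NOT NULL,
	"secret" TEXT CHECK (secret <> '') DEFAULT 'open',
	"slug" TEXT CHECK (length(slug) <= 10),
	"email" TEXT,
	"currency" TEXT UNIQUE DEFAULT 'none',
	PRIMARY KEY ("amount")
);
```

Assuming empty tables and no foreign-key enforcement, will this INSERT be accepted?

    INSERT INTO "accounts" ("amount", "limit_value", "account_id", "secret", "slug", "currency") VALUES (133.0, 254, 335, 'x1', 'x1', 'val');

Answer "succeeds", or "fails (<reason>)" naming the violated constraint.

succeeds

NOT NULL columns: account_id is supplied; amount is supplied.
CHECK constraints: 133.0 satisfies (amount > 0); 'x1' satisfies (secret <> ''); 'x1' satisfies (length(slug) <= 10).
No constraint is violated.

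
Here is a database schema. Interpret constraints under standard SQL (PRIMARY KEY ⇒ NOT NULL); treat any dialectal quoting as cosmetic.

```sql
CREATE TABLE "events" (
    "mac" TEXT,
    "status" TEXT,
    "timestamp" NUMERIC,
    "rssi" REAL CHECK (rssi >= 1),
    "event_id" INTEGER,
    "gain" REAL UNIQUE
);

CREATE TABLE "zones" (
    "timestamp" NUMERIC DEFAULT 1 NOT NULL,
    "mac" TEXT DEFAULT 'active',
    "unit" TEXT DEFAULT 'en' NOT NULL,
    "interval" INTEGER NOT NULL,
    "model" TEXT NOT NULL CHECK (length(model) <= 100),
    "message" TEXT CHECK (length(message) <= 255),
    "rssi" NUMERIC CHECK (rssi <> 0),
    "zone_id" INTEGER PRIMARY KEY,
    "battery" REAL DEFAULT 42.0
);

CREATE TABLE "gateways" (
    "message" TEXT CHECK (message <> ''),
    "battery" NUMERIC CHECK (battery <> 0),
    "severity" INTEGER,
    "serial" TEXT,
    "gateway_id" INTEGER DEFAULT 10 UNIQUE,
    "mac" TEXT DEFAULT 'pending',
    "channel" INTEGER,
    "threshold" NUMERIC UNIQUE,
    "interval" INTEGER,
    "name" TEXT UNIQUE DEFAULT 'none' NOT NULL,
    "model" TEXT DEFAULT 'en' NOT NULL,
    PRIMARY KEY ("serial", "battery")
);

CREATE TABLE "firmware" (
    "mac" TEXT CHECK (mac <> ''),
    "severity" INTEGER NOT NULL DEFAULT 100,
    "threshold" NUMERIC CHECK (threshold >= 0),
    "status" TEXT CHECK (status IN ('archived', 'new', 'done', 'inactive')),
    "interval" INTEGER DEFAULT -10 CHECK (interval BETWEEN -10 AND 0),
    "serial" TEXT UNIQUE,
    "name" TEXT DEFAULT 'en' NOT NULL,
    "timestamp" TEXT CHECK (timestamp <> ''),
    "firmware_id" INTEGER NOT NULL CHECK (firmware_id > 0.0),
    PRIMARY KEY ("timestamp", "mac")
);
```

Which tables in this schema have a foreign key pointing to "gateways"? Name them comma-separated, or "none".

No REFERENCES clause anywhere in the schema names gateways.

none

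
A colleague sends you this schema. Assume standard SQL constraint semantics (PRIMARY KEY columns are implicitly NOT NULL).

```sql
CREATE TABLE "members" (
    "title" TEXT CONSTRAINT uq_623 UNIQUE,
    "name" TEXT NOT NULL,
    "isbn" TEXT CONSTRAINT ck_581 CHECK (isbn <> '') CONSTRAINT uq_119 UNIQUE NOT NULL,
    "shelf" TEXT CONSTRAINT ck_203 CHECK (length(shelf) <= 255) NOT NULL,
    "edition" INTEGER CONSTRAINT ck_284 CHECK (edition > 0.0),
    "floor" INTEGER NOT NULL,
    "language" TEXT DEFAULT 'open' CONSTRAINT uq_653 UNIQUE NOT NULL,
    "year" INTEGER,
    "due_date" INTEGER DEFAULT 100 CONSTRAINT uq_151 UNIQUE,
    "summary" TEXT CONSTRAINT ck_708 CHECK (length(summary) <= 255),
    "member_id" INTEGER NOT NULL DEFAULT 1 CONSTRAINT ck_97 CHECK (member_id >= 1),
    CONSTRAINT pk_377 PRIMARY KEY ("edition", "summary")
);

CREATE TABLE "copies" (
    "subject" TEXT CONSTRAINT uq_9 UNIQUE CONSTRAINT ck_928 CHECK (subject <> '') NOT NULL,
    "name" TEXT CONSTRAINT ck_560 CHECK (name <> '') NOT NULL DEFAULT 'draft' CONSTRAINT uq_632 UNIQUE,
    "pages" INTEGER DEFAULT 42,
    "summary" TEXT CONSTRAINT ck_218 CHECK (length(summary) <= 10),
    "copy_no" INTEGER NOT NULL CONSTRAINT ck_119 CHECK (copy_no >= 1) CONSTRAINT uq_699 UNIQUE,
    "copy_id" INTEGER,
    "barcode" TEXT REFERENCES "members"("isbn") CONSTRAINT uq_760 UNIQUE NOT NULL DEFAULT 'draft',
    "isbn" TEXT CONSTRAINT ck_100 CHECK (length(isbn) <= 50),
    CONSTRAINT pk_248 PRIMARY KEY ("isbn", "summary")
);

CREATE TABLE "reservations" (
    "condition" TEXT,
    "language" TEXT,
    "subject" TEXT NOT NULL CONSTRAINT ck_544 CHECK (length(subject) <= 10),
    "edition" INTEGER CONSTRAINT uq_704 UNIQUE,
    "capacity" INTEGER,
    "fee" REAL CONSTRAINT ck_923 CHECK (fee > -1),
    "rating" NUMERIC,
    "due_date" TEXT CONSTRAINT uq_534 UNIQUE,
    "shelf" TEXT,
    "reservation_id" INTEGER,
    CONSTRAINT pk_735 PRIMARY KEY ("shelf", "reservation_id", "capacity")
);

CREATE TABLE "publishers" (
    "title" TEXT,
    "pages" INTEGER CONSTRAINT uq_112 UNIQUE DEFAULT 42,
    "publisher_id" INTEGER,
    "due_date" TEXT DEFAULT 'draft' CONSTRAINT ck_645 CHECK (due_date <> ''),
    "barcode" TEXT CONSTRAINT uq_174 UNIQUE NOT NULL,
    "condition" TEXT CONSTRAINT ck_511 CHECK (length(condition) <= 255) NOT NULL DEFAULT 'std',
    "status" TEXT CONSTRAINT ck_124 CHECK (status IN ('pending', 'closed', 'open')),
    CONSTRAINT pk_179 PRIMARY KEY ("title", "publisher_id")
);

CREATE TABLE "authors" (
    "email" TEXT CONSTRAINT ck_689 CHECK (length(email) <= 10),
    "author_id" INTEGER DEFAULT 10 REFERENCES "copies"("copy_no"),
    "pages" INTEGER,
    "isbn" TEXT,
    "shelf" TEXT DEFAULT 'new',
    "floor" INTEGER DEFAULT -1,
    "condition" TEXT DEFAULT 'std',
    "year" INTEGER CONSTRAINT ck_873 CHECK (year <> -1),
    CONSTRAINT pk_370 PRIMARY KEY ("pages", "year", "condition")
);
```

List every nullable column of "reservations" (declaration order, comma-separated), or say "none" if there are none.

- condition: no NOT NULL constraint applies → nullable.
- language: no NOT NULL constraint applies → nullable.
- subject: declared NOT NULL → not nullable.
- edition: UNIQUE does not imply NOT NULL → nullable.
- capacity: part of the PRIMARY KEY, which implies NOT NULL → not nullable.
- fee: CHECK does not forbid NULL (a CHECK constraint passes when its expression is NULL) → nullable.
- rating: no NOT NULL constraint applies → nullable.
- due_date: UNIQUE does not imply NOT NULL → nullable.
- shelf: part of the PRIMARY KEY, which implies NOT NULL → not nullable.
- reservation_id: part of the PRIMARY KEY, which implies NOT NULL → not nullable.

condition, language, edition, fee, rating, due_date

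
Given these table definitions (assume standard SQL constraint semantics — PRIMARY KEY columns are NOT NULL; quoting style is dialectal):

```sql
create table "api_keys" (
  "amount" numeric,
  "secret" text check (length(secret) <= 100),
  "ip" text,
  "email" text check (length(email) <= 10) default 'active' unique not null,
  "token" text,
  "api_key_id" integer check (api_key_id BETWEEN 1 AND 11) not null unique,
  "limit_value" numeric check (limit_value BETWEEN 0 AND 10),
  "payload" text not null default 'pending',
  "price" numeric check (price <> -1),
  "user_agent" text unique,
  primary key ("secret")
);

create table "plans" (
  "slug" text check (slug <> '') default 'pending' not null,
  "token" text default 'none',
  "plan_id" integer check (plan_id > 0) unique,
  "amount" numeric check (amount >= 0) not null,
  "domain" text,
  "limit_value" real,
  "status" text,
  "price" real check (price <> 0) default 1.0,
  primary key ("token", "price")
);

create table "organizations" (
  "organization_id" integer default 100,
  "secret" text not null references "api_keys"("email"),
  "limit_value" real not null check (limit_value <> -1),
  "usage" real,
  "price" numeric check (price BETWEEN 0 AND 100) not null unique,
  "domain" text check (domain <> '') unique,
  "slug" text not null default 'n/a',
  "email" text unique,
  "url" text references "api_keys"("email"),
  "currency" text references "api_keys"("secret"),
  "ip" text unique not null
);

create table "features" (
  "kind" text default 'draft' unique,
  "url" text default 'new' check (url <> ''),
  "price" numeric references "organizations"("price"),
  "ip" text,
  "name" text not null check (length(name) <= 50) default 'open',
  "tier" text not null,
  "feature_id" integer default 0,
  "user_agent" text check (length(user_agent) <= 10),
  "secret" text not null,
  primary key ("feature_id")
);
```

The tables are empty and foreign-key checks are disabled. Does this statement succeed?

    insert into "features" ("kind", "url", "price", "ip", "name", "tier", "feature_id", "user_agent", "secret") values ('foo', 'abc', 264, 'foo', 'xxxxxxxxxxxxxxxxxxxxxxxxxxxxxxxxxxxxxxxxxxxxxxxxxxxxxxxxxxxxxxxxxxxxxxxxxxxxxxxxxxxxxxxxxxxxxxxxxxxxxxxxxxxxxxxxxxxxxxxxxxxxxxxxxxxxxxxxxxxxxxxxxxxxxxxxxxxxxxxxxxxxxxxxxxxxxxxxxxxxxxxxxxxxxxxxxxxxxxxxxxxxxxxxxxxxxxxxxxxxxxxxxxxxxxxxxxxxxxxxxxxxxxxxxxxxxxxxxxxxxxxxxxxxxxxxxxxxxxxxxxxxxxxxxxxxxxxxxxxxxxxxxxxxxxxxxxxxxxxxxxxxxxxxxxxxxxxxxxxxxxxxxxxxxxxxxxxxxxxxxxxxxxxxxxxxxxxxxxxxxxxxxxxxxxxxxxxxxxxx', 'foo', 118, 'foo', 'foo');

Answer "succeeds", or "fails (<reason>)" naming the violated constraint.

The value 'xxxxxxxxxxxxxxxxxxxxxxxxxxxxxxxxxxxxxxxxxxxxxxxxxxxxxxxxxxxxxxxxxxxxxxxxxxxxxxxxxxxxxxxxxxxxxxxxxxxxxxxxxxxxxxxxxxxxxxxxxxxxxxxxxxxxxxxxxxxxxxxxxxxxxxxxxxxxxxxxxxxxxxxxxxxxxxxxxxxxxxxxxxxxxxxxxxxxxxxxxxxxxxxxxxxxxxxxxxxxxxxxxxxxxxxxxxxxxxxxxxxxxxxxxxxxxxxxxxxxxxxxxxxxxxxxxxxxxxxxxxxxxxxxxxxxxxxxxxxxxxxxxxxxxxxxxxxxxxxxxxxxxxxxxxxxxxxxxxxxxxxxxxxxxxxxxxxxxxxxxxxxxxxxxxxxxxxxxxxxxxxxxxxxxxxxxxxxxxxx' for name violates CHECK (length(name) <= 50).

fails (CHECK on name)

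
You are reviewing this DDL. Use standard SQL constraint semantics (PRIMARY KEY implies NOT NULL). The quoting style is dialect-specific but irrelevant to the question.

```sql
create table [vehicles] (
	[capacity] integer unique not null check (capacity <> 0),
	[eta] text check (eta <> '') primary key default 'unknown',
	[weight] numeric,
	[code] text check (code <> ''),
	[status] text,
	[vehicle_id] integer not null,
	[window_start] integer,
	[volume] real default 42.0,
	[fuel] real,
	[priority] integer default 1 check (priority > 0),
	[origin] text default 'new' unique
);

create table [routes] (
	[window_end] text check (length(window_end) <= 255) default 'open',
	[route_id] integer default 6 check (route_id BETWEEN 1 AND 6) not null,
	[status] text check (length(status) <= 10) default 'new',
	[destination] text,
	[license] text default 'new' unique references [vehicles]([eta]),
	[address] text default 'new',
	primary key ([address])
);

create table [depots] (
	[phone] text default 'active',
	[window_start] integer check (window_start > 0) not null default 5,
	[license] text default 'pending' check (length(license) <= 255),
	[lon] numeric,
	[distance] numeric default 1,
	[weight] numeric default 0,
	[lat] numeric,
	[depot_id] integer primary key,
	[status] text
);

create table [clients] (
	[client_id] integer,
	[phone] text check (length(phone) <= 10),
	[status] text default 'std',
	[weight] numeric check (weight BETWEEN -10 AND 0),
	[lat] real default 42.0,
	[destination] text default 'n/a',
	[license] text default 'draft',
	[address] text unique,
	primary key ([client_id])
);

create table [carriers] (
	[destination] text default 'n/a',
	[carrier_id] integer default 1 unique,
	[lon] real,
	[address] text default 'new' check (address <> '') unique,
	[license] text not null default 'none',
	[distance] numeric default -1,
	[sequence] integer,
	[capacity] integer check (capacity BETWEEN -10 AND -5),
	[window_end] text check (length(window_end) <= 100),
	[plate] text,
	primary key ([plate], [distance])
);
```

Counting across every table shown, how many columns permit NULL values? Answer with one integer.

33

vehicles: 8 nullable (weight, code, status, window_start, volume, fuel, priority, origin — PK (eta) and explicit NOT NULL columns excluded).
routes: 4 nullable (window_end, status, destination, license — PK (address) and explicit NOT NULL columns excluded).
depots: 7 nullable (phone, license, lon, distance, weight, lat, status — PK (depot_id) and explicit NOT NULL columns excluded).
clients: 7 nullable (phone, status, weight, lat, destination, license, address — PK (client_id) and explicit NOT NULL columns excluded).
carriers: 7 nullable (destination, carrier_id, lon, address, sequence, capacity, window_end — PK (plate, distance) and explicit NOT NULL columns excluded).
Total: 8 + 4 + 7 + 7 + 7 = 33.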